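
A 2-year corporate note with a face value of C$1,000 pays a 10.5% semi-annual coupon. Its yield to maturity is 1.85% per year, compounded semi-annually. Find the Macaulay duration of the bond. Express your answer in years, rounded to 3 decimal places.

1.867 years

Periodic yield y = 0.00925. Discount each cash flow and weight by its period:
  t   CF        PV=CF/(1+0.00925)^t    t·PV
  1        52.50        52.0188        52.0188
  2        52.50        51.5421       103.0841
  3        52.50        51.0697       153.2090
  4     1,052.50     1,014.4417     4,057.7666
  Σ                  1,169.0722     4,366.0786
Price P = Σ PV = 1,169.0722.
Macaulay duration = Σ(t·PV) / P = 4,366.0786 / 1,169.0722 = 3.73465 half-year periods.
In years: 3.73465 / 2 = 1.86733 years.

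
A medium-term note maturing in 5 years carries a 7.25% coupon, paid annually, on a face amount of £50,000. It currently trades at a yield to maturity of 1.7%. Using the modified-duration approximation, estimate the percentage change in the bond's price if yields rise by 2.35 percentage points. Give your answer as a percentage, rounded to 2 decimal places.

-10.27%

Periodic yield y = 0.017. Modified duration first:
  t   CF        PV=CF/(1+0.017)^t    t·PV
  1     3,625.00     3,564.4051     3,564.4051
  2     3,625.00     3,504.8231     7,009.6462
  3     3,625.00     3,446.2371    10,338.7113
  4     3,625.00     3,388.6304    13,554.5215
  5    53,625.00    49,290.4225   246,452.1124
  Σ                 63,194.5182   280,919.3965
P = 63,194.5182; D_Mac = 4.44531 yrs; D_mod = 4.44531/(1+0.017) = 4.37101 yrs.
ΔP/P ≈ -D_mod · Δy = -4.37101 × (+0.0235) = -0.102719 = -10.2719%.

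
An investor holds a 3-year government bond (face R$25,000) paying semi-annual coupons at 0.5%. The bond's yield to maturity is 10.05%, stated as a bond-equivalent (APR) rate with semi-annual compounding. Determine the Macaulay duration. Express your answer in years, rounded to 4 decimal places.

2.9779 years

Periodic yield y = 0.05025. Discount each cash flow and weight by its period:
  t   CF        PV=CF/(1+0.05025)^t    t·PV
  1        62.50        59.5096        59.5096
  2        62.50        56.6624       113.3247
  3        62.50        53.9513       161.8539
  4        62.50        51.3700       205.4799
  5        62.50        48.9121       244.5606
  6    25,062.50    18,675.3285   112,051.9707
  Σ                 18,945.7338   112,836.6995
Price P = Σ PV = 18,945.7338.
Macaulay duration = Σ(t·PV) / P = 112,836.6995 / 18,945.7338 = 5.95578 half-year periods.
In years: 5.95578 / 2 = 2.97789 years.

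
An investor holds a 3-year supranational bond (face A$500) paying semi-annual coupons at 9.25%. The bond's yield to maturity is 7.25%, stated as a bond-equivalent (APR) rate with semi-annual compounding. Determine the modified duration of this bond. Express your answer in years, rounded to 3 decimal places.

2.602 years

Periodic yield y = 0.03625. First find Macaulay duration:
  t   CF        PV=CF/(1+0.03625)^t    t·PV
  1       23.125        22.3160        22.3160
  2       23.125        21.5354        43.0708
  3       23.125        20.7820        62.3461
  4       23.125        20.0550        80.2202
  5       23.125        19.3535        96.7674
  6      523.125       422.4917     2,534.9504
  Σ                    526.5337     2,839.6709
P = 526.5337; Macaulay duration = 2,839.6709 / 526.5337 = 5.39314 half-year periods = 2.69657 years.
Modified duration = D_Mac / (1 + y) = 2.69657 / 1.03625 = 2.60224 years.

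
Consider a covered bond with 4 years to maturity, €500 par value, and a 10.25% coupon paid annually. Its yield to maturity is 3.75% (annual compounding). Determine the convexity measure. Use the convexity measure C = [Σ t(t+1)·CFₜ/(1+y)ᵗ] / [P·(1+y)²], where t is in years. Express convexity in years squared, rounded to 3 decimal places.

15.693

With y = 0.0375:
  t   CF        PV=CF/(1+0.0375)^t    t·PV        t(t+1)·PV
  1        51.25        49.3976        49.3976          98.7952
  2        51.25        47.6121        95.2243         285.6728
  3        51.25        45.8912       137.6736         550.6946
  4       551.25       475.7690     1,903.0762       9,515.3809
  Σ                    618.6700     2,185.3717      10,450.5434
P = 618.6700.
Convexity = Σ t(t+1)·PV / [P·(1+y)²] = 10,450.5434 / (618.6700 × 1.076406) = 15.69291.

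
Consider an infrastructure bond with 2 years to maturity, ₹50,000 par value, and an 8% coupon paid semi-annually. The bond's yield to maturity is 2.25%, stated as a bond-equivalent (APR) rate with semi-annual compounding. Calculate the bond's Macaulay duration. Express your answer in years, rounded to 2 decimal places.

Periodic yield y = 0.01125. Discount each cash flow and weight by its period:
  t   CF        PV=CF/(1+0.01125)^t    t·PV
  1     2,000.00     1,977.7503     1,977.7503
  2     2,000.00     1,955.7481     3,911.4963
  3     2,000.00     1,933.9907     5,801.9722
  4    52,000.00    49,724.3604   198,897.4414
  Σ                 55,591.8496   210,588.6603
Price P = Σ PV = 55,591.8496.
Macaulay duration = Σ(t·PV) / P = 210,588.6603 / 55,591.8496 = 3.78812 half-year periods.
In years: 3.78812 / 2 = 1.89406 years.

1.89 years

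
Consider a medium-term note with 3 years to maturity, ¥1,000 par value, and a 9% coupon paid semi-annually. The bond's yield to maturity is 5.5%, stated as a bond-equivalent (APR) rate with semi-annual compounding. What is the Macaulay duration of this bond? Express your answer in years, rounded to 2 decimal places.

2.71 years

Periodic yield y = 0.0275. Discount each cash flow and weight by its period:
  t   CF        PV=CF/(1+0.0275)^t    t·PV
  1        45.00        43.7956        43.7956
  2        45.00        42.6235        85.2469
  3        45.00        41.4827       124.4481
  4        45.00        40.3725       161.4898
  5        45.00        39.2919       196.4596
  6     1,045.00       888.0252     5,328.1514
  Σ                  1,095.5914     5,939.5916
Price P = Σ PV = 1,095.5914.
Macaulay duration = Σ(t·PV) / P = 5,939.5916 / 1,095.5914 = 5.42136 half-year periods.
In years: 5.42136 / 2 = 2.71068 years.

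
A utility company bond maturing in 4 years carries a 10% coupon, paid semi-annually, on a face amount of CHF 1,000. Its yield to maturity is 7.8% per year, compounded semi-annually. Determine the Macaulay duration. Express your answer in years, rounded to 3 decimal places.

3.418 years

Periodic yield y = 0.039. Discount each cash flow and weight by its period:
  t   CF        PV=CF/(1+0.039)^t    t·PV
  1        50.00        48.1232        48.1232
  2        50.00        46.3168        92.6337
  3        50.00        44.5783       133.7349
  4        50.00        42.9050       171.6200
  5        50.00        41.2945       206.4725
  6        50.00        39.7445       238.4668
  7        50.00        38.2526       267.7683
  8     1,050.00       773.1521     6,185.2165
  Σ                  1,074.3670     7,344.0359
Price P = Σ PV = 1,074.3670.
Macaulay duration = Σ(t·PV) / P = 7,344.0359 / 1,074.3670 = 6.83569 half-year periods.
In years: 6.83569 / 2 = 3.41784 years.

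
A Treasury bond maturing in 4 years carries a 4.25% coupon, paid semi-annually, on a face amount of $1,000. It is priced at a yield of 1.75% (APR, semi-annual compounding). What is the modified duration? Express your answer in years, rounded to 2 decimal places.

3.70 years

Periodic yield y = 0.00875. First find Macaulay duration:
  t   CF        PV=CF/(1+0.00875)^t    t·PV
  1        21.25        21.0657        21.0657
  2        21.25        20.8829        41.7659
  3        21.25        20.7018        62.1054
  4        21.25        20.5222        82.0890
  5        21.25        20.3442       101.7211
  6        21.25        20.1678       121.0066
  7        21.25        19.9928       139.9498
  8     1,021.25       952.4972     7,619.9772
  Σ                  1,096.1746     8,189.6807
P = 1,096.1746; Macaulay duration = 8,189.6807 / 1,096.1746 = 7.47115 half-year periods = 3.73557 years.
Modified duration = D_Mac / (1 + y) = 3.73557 / 1.00875 = 3.70317 years.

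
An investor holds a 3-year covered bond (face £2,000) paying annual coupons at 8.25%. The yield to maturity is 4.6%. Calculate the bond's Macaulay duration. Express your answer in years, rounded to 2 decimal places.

Periodic yield y = 0.046. Discount each cash flow and weight by its year:
  t   CF        PV=CF/(1+0.046)^t    t·PV
  1       165.00       157.7438       157.7438
  2       165.00       150.8067       301.6134
  3     2,165.00     1,891.7461     5,675.2383
  Σ                  2,200.2966     6,134.5954
Price P = Σ PV = 2,200.2966.
Macaulay duration = Σ(t·PV) / P = 6,134.5954 / 2,200.2966 = 2.78808 years.

2.79 years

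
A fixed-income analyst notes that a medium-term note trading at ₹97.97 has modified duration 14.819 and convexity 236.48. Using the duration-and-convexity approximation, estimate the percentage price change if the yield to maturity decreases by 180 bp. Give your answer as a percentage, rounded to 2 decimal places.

+30.51%

Duration effect: -D_mod·Δy = -14.819 × (-0.018) = +0.266742
Convexity effect: ½·C·(Δy)² = 0.5 × 236.48 × (-0.018)² = +0.03830976
ΔP/P ≈ +0.266742 + 0.03830976 = +0.30505176
= +30.505176%.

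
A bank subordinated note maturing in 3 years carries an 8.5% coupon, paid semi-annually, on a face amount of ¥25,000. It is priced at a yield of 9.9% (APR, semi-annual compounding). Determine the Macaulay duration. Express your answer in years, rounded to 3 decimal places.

2.704 years

Periodic yield y = 0.0495. Discount each cash flow and weight by its period:
  t   CF        PV=CF/(1+0.0495)^t    t·PV
  1     1,062.50     1,012.3869     1,012.3869
  2     1,062.50       964.6373     1,929.2746
  3     1,062.50       919.1399     2,757.4196
  4     1,062.50       875.7884     3,503.1534
  5     1,062.50       834.4815     4,172.4076
  6    26,062.50    19,503.8979   117,023.3874
  Σ                 24,110.3318   130,398.0295
Price P = Σ PV = 24,110.3318.
Macaulay duration = Σ(t·PV) / P = 130,398.0295 / 24,110.3318 = 5.40839 half-year periods.
In years: 5.40839 / 2 = 2.70419 years.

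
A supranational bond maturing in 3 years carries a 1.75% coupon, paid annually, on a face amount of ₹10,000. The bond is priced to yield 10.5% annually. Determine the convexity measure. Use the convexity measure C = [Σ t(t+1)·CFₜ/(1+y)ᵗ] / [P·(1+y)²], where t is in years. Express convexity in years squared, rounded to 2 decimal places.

With y = 0.105:
  t   CF        PV=CF/(1+0.105)^t    t·PV        t(t+1)·PV
  1       175.00       158.3710       158.3710         316.7421
  2       175.00       143.3222       286.6444         859.9333
  3    10,175.00     7,541.3237    22,623.9712      90,495.8847
  Σ                  7,843.0170    23,068.9866      91,672.5600
P = 7,843.0170.
Convexity = Σ t(t+1)·PV / [P·(1+y)²] = 91,672.5600 / (7,843.0170 × 1.221025) = 9.57264.

9.57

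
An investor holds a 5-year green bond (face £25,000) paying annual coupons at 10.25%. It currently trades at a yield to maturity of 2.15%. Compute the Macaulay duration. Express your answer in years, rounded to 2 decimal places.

Periodic yield y = 0.0215. Discount each cash flow and weight by its year:
  t   CF        PV=CF/(1+0.0215)^t    t·PV
  1     2,562.50     2,508.5658     2,508.5658
  2     2,562.50     2,455.7668     4,911.5337
  3     2,562.50     2,404.0791     7,212.2374
  4     2,562.50     2,353.4793     9,413.9174
  5    27,562.50    24,781.4522   123,907.2608
  Σ                 34,503.3433   147,953.5152
Price P = Σ PV = 34,503.3433.
Macaulay duration = Σ(t·PV) / P = 147,953.5152 / 34,503.3433 = 4.28809 years.

4.29 years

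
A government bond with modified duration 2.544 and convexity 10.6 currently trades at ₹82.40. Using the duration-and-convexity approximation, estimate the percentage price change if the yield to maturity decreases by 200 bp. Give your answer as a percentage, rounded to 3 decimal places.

Duration effect: -D_mod·Δy = -2.544 × (-0.02) = +0.050880
Convexity effect: ½·C·(Δy)² = 0.5 × 10.6 × (-0.02)² = +0.0021200
ΔP/P ≈ +0.050880 + 0.0021200 = +0.053000
= +5.3000%.

+5.300%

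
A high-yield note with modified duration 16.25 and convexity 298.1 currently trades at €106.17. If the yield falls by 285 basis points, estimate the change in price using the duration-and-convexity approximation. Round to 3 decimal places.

Duration effect: -D_mod·Δy = -16.25 × (-0.0285) = +0.463125
Convexity effect: ½·C·(Δy)² = 0.5 × 298.1 × (-0.0285)² = +0.1210658625
ΔP/P ≈ +0.463125 + 0.1210658625 = +0.5841908625
ΔP ≈ 106.17 × (+0.5841908625) = +62.023543871625.

+€62.024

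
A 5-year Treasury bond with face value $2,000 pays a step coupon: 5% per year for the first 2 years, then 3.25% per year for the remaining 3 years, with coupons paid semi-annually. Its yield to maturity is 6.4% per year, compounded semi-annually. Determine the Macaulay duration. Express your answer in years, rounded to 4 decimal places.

Periodic yield y = 0.032. Discount each cash flow and weight by its period:
  t   CF        PV=CF/(1+0.032)^t    t·PV
  1        50.00        48.4496        48.4496
  2        50.00        46.9473        93.8946
  3        50.00        45.4916       136.4747
  4        50.00        44.0810       176.3239
  5        32.50        27.7642       138.8209
  6        32.50        26.9033       161.4197
  7        32.50        26.0691       182.4835
  8        32.50        25.2607       202.0858
  9        32.50        24.4774       220.2970
  10    2,032.50     1,483.3157    14,833.1566
  Σ                  1,798.7598    16,193.4062
Price P = Σ PV = 1,798.7598.
Macaulay duration = Σ(t·PV) / P = 16,193.4062 / 1,798.7598 = 9.00254 half-year periods.
In years: 9.00254 / 2 = 4.50127 years.

4.5013 years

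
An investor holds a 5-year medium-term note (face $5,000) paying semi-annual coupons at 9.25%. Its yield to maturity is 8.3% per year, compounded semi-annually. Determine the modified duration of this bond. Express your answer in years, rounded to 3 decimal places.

Periodic yield y = 0.0415. First find Macaulay duration:
  t   CF        PV=CF/(1+0.0415)^t    t·PV
  1       231.25       222.0355       222.0355
  2       231.25       213.1882       426.3764
  3       231.25       204.6934       614.0803
  4       231.25       196.5371       786.1486
  5       231.25       188.7059       943.5293
  6       231.25       181.1866     1,087.1197
  7       231.25       173.9670     1,217.7689
  8       231.25       167.0350     1,336.2802
  9       231.25       160.3793     1,443.4136
  10    5,231.25     3,483.4753    34,834.7528
  Σ                  5,191.2033    42,911.5051
P = 5,191.2033; Macaulay duration = 42,911.5051 / 5,191.2033 = 8.26620 half-year periods = 4.13310 years.
Modified duration = D_Mac / (1 + y) = 4.13310 / 1.0415 = 3.96841 years.

3.968 years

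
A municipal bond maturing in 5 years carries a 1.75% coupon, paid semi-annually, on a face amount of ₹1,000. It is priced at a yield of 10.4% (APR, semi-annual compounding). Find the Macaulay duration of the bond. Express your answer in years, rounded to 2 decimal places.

4.75 years

Periodic yield y = 0.052. Discount each cash flow and weight by its period:
  t   CF        PV=CF/(1+0.052)^t    t·PV
  1         8.75         8.3175         8.3175
  2         8.75         7.9064        15.8127
  3         8.75         7.5156        22.5467
  4         8.75         7.1441        28.5762
  5         8.75         6.7909        33.9547
  6         8.75         6.4553        38.7315
  7         8.75         6.1362        42.9532
  8         8.75         5.8329        46.6629
  9         8.75         5.5446        49.9010
  10    1,008.75       607.6117     6,076.1173
  Σ                    669.2550     6,363.5738
Price P = Σ PV = 669.2550.
Macaulay duration = Σ(t·PV) / P = 6,363.5738 / 669.2550 = 9.50844 half-year periods.
In years: 9.50844 / 2 = 4.75422 years.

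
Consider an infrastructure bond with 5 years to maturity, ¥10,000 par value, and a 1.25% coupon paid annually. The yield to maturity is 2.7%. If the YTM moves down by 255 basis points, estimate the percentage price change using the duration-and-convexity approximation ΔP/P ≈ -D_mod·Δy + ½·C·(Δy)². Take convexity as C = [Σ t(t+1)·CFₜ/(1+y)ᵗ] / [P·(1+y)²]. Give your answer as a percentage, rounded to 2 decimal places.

+12.99%

With y = 0.027:
  t   CF        PV=CF/(1+0.027)^t    t·PV        t(t+1)·PV
  1       125.00       121.7137       121.7137         243.4275
  2       125.00       118.5139       237.0277         711.0831
  3       125.00       115.3981       346.1943       1,384.7773
  4       125.00       112.3643       449.4571       2,247.2854
  5    10,125.00     8,862.2259    44,311.1293     265,866.7757
  Σ                  9,330.2158    45,465.5221     270,453.3489
P = 9,330.2158; D_Mac = 4.87293 yrs; D_mod = 4.74482 yrs; C = 27.48272.
Duration effect: -4.74482 × (-0.0255) = +0.120993
Convexity effect: 0.5 × 27.48272 × (-0.0255)² = +0.0089353
ΔP/P ≈ +0.120993 + 0.0089353 = +0.129928 = +12.9928%.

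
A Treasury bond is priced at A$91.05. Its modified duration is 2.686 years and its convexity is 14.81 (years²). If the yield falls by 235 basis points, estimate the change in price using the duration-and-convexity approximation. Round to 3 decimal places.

Duration effect: -D_mod·Δy = -2.686 × (-0.0235) = +0.063121
Convexity effect: ½·C·(Δy)² = 0.5 × 14.81 × (-0.0235)² = +0.00408941125
ΔP/P ≈ +0.063121 + 0.00408941125 = +0.06721041125
ΔP ≈ 91.05 × (+0.06721041125) = +6.1195079443125.

+A$6.120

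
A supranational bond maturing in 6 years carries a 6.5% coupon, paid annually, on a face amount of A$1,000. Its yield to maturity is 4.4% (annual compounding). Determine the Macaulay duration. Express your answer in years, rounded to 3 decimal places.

Periodic yield y = 0.044. Discount each cash flow and weight by its year:
  t   CF        PV=CF/(1+0.044)^t    t·PV
  1        65.00        62.2605        62.2605
  2        65.00        59.6365       119.2731
  3        65.00        57.1231       171.3693
  4        65.00        54.7156       218.8625
  5        65.00        52.4096       262.0480
  6     1,065.00       822.5203     4,935.1217
  Σ                  1,108.6657     5,768.9351
Price P = Σ PV = 1,108.6657.
Macaulay duration = Σ(t·PV) / P = 5,768.9351 / 1,108.6657 = 5.20349 years.

5.203 years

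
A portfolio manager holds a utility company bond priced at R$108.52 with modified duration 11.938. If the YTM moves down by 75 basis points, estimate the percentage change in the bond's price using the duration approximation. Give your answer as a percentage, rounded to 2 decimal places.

+8.95%

Duration approximation: ΔP/P ≈ -D_mod · Δy = -11.938 × (-0.0075) = +0.089535.
As a percentage: +8.9535%.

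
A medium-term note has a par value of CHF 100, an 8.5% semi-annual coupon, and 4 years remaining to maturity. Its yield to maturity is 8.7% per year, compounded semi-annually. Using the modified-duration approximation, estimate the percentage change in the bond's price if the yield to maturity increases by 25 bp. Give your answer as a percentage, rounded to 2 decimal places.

Periodic yield y = 0.0435. Modified duration first:
  t   CF        PV=CF/(1+0.0435)^t    t·PV
  1         4.25         4.0728         4.0728
  2         4.25         3.9030         7.8061
  3         4.25         3.7403        11.2210
  4         4.25         3.5844        14.3377
  5         4.25         3.4350        17.1750
  6         4.25         3.2918        19.7508
  7         4.25         3.1546        22.0821
  8       104.25        74.1543       593.2345
  Σ                     99.3364       689.6801
P = 99.3364; D_Mac = 6.94288 half-year periods = 3.47144 yrs; D_mod = 3.47144/(1+0.0435) = 3.32673 yrs.
ΔP/P ≈ -D_mod · Δy = -3.32673 × (+0.0025) = -0.008317 = -0.8317%.

-0.83%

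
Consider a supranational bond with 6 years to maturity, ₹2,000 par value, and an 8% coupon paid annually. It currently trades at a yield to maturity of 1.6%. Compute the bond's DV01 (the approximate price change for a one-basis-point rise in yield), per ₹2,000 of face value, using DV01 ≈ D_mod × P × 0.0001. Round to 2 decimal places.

₹1.38

Periodic yield y = 0.016.
  t   CF        PV=CF/(1+0.016)^t    t·PV
  1       160.00       157.4803       157.4803
  2       160.00       155.0003       310.0006
  3       160.00       152.5594       457.6781
  4       160.00       150.1569       600.6274
  5       160.00       147.7922       738.9609
  6     2,160.00     1,963.7740    11,782.6439
  Σ                  2,726.7630    14,047.3912
P = 2,726.7630; D_Mac = 5.15167 yrs; D_mod = 5.07054 yrs.
DV01 ≈ 5.07054 × 2,726.7630 × 0.0001 = 1.382617.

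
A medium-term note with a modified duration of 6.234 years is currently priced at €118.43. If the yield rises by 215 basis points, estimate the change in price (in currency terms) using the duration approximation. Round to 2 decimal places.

Duration approximation: ΔP/P ≈ -D_mod · Δy = -6.234 × (+0.0215) = -0.134031.
ΔP ≈ 118.43 × (-0.134031) = -15.87329133.

-€15.87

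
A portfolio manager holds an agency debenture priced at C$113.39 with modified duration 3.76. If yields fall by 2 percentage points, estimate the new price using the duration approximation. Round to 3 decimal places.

Duration approximation: ΔP/P ≈ -D_mod · Δy = -3.76 × (-0.02) = +0.075200.
New price ≈ 113.39 × (1 + 0.075200) = 121.916928.

C$121.917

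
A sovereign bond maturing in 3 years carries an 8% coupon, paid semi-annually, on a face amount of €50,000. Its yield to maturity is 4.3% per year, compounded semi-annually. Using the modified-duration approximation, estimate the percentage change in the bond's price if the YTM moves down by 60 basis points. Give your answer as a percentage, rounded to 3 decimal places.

+1.610%

Periodic yield y = 0.0215. Modified duration first:
  t   CF        PV=CF/(1+0.0215)^t    t·PV
  1     2,000.00     1,957.9050     1,957.9050
  2     2,000.00     1,916.6961     3,833.3922
  3     2,000.00     1,876.3545     5,629.0634
  4     2,000.00     1,836.8619     7,347.4477
  5     2,000.00     1,798.2006     8,991.0031
  6    52,000.00    45,769.1785   274,615.0712
  Σ                 55,155.1966   302,373.8825
P = 55,155.1966; D_Mac = 5.48224 half-year periods = 2.74112 yrs; D_mod = 2.74112/(1+0.0215) = 2.68343 yrs.
ΔP/P ≈ -D_mod · Δy = -2.68343 × (-0.006) = +0.016101 = +1.6101%.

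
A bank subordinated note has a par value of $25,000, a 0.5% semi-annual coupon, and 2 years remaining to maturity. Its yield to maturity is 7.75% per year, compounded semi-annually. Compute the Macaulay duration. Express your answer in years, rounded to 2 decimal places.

1.99 years

Periodic yield y = 0.03875. Discount each cash flow and weight by its period:
  t   CF        PV=CF/(1+0.03875)^t    t·PV
  1        62.50        60.1685        60.1685
  2        62.50        57.9239       115.8478
  3        62.50        55.7631       167.2893
  4    25,062.50    21,526.8380    86,107.3520
  Σ                 21,700.6935    86,450.6577
Price P = Σ PV = 21,700.6935.
Macaulay duration = Σ(t·PV) / P = 86,450.6577 / 21,700.6935 = 3.98377 half-year periods.
In years: 3.98377 / 2 = 1.99189 years.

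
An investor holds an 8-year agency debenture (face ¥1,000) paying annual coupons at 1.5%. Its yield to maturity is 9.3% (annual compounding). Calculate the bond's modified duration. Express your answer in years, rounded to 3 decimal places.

Periodic yield y = 0.093. First find Macaulay duration:
  t   CF        PV=CF/(1+0.093)^t    t·PV
  1        15.00        13.7237        13.7237
  2        15.00        12.5560        25.1120
  3        15.00        11.4876        34.4629
  4        15.00        10.5102        42.0408
  5        15.00         9.6159        48.0796
  6        15.00         8.7977        52.7863
  7        15.00         8.0492        56.3441
  8     1,015.00       498.3159     3,986.5272
  Σ                    573.0562     4,259.0765
P = 573.0562; Macaulay duration = 4,259.0765 / 573.0562 = 7.43221 years.
Modified duration = D_Mac / (1 + y) = 7.43221 / 1.093 = 6.79983 years.

6.800 years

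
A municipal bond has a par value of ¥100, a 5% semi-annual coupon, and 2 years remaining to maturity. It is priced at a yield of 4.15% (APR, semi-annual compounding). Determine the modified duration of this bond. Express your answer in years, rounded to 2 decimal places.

1.89 years

Periodic yield y = 0.02075. First find Macaulay duration:
  t   CF        PV=CF/(1+0.02075)^t    t·PV
  1         2.50         2.4492         2.4492
  2         2.50         2.3994         4.7988
  3         2.50         2.3506         7.0519
  4       102.50        94.4162       377.6646
  Σ                    101.6153       391.9644
P = 101.6153; Macaulay duration = 391.9644 / 101.6153 = 3.85734 half-year periods = 1.92867 years.
Modified duration = D_Mac / (1 + y) = 1.92867 / 1.02075 = 1.88946 years.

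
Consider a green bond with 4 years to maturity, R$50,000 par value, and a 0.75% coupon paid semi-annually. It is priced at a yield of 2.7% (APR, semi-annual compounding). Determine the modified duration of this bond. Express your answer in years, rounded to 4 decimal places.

3.8930 years

Periodic yield y = 0.0135. First find Macaulay duration:
  t   CF        PV=CF/(1+0.0135)^t    t·PV
  1       187.50       185.0025       185.0025
  2       187.50       182.5382       365.0764
  3       187.50       180.1068       540.3203
  4       187.50       177.7077       710.8308
  5       187.50       175.3406       876.7030
  6       187.50       173.0050     1,038.0302
  7       187.50       170.7006     1,194.9041
  8    50,187.50    45,082.2454   360,657.9629
  Σ                 46,326.6467   365,568.8303
P = 46,326.6467; Macaulay duration = 365,568.8303 / 46,326.6467 = 7.89111 half-year periods = 3.94556 years.
Modified duration = D_Mac / (1 + y) = 3.94556 / 1.0135 = 3.89300 years.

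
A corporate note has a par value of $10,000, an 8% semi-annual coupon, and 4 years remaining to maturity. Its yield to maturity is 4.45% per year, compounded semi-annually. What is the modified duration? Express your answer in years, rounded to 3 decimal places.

Periodic yield y = 0.02225. First find Macaulay duration:
  t   CF        PV=CF/(1+0.02225)^t    t·PV
  1       400.00       391.2937       391.2937
  2       400.00       382.7769       765.5539
  3       400.00       374.4455     1,123.3365
  4       400.00       366.2954     1,465.1818
  5       400.00       358.3228     1,791.6138
  6       400.00       350.5236     2,103.1417
  7       400.00       342.8942     2,400.2595
  8    10,400.00     8,721.2028    69,769.6224
  Σ                 11,287.7550    79,810.0032
P = 11,287.7550; Macaulay duration = 79,810.0032 / 11,287.7550 = 7.07049 half-year periods = 3.53525 years.
Modified duration = D_Mac / (1 + y) = 3.53525 / 1.02225 = 3.45830 years.

3.458 years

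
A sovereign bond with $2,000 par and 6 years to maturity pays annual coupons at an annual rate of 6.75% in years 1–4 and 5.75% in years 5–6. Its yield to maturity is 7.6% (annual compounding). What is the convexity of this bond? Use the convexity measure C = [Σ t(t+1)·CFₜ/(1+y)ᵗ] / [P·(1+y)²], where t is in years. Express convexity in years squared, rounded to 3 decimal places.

With y = 0.076:
  t   CF        PV=CF/(1+0.076)^t    t·PV        t(t+1)·PV
  1       135.00       125.4647       125.4647         250.9294
  2       135.00       116.6029       233.2057         699.6172
  3       135.00       108.3670       325.1009       1,300.4037
  4       135.00       100.7128       402.8512       2,014.2561
  5       115.00        79.7327       398.6635       2,391.9811
  6     2,115.00     1,362.8145     8,176.8870      57,238.2087
  Σ                  1,893.6945     9,662.1730      63,895.3961
P = 1,893.6945.
Convexity = Σ t(t+1)·PV / [P·(1+y)²] = 63,895.3961 / (1,893.6945 × 1.157776) = 29.14306.

29.143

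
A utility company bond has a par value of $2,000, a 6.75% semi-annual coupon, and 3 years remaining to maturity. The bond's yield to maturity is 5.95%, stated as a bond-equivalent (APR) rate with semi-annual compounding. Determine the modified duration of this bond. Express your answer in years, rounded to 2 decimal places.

Periodic yield y = 0.02975. First find Macaulay duration:
  t   CF        PV=CF/(1+0.02975)^t    t·PV
  1        67.50        65.5499        65.5499
  2        67.50        63.6561       127.3122
  3        67.50        61.8171       185.4512
  4        67.50        60.0311       240.1245
  5        67.50        58.2968       291.4840
  6     2,067.50     1,734.0224    10,404.1347
  Σ                  2,043.3735    11,314.0566
P = 2,043.3735; Macaulay duration = 11,314.0566 / 2,043.3735 = 5.53695 half-year periods = 2.76847 years.
Modified duration = D_Mac / (1 + y) = 2.76847 / 1.02975 = 2.68849 years.

2.69 years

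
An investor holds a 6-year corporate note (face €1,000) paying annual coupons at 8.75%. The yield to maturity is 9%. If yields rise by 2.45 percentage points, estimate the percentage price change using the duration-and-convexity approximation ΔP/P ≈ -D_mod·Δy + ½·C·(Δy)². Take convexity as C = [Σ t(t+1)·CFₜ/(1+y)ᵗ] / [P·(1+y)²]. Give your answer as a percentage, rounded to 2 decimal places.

-10.23%

With y = 0.09:
  t   CF        PV=CF/(1+0.09)^t    t·PV        t(t+1)·PV
  1        87.50        80.2752        80.2752         160.5505
  2        87.50        73.6470       147.2940         441.8820
  3        87.50        67.5661       202.6982         810.7927
  4        87.50        61.9872       247.9488       1,239.7441
  5        87.50        56.8690       284.3450       1,706.0699
  6     1,087.50       648.4407     3,890.6443      27,234.5102
  Σ                    988.7852     4,853.2055      31,593.5493
P = 988.7852; D_Mac = 4.90825 yrs; D_mod = 4.50298 yrs; C = 26.89326.
Duration effect: -4.50298 × (+0.0245) = -0.110323
Convexity effect: 0.5 × 26.89326 × (0.0245)² = +0.0080713
ΔP/P ≈ -0.110323 + 0.0080713 = -0.102252 = -10.2252%.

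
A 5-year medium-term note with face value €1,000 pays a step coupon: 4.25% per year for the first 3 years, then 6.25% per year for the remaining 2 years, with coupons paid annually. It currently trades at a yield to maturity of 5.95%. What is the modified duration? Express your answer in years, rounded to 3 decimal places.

Periodic yield y = 0.0595. First find Macaulay duration:
  t   CF        PV=CF/(1+0.0595)^t    t·PV
  1        42.50        40.1133        40.1133
  2        42.50        37.8606        75.7211
  3        42.50        35.7344       107.2031
  4        62.50        49.5994       198.3975
  5     1,062.50       795.8370     3,979.1851
  Σ                    959.1446     4,400.6200
P = 959.1446; Macaulay duration = 4,400.6200 / 959.1446 = 4.58807 years.
Modified duration = D_Mac / (1 + y) = 4.58807 / 1.0595 = 4.33041 years.

4.330 years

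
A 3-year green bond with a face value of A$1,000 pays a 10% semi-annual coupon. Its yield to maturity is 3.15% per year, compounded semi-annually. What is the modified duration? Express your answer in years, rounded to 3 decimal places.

2.655 years

Periodic yield y = 0.01575. First find Macaulay duration:
  t   CF        PV=CF/(1+0.01575)^t    t·PV
  1        50.00        49.2247        49.2247
  2        50.00        48.4614        96.9229
  3        50.00        47.7100       143.1300
  4        50.00        46.9702       187.8809
  5        50.00        46.2419       231.2096
  6     1,050.00       956.0229     5,736.1376
  Σ                  1,194.6313     6,444.5058
P = 1,194.6313; Macaulay duration = 6,444.5058 / 1,194.6313 = 5.39456 half-year periods = 2.69728 years.
Modified duration = D_Mac / (1 + y) = 2.69728 / 1.01575 = 2.65545 years.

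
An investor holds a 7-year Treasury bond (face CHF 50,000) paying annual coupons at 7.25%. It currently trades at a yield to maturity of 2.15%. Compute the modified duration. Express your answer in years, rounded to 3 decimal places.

Periodic yield y = 0.0215. First find Macaulay duration:
  t   CF        PV=CF/(1+0.0215)^t    t·PV
  1     3,625.00     3,548.7029     3,548.7029
  2     3,625.00     3,474.0116     6,948.0233
  3     3,625.00     3,400.8925    10,202.6774
  4     3,625.00     3,329.3122    13,317.2489
  5     3,625.00     3,259.2386    16,296.1930
  6     3,625.00     3,190.6399    19,143.8391
  7    53,625.00    46,206.0356   323,442.2492
  Σ                 66,408.8333   392,898.9338
P = 66,408.8333; Macaulay duration = 392,898.9338 / 66,408.8333 = 5.91637 years.
Modified duration = D_Mac / (1 + y) = 5.91637 / 1.0215 = 5.79184 years.

5.792 years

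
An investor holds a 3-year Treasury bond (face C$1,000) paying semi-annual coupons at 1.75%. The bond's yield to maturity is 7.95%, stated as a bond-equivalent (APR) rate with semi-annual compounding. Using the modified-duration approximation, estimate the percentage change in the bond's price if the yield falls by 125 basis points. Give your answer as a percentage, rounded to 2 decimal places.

Periodic yield y = 0.03975. Modified duration first:
  t   CF        PV=CF/(1+0.03975)^t    t·PV
  1         8.75         8.4155         8.4155
  2         8.75         8.0938        16.1875
  3         8.75         7.7843        23.3530
  4         8.75         7.4867        29.9469
  5         8.75         7.2005        36.0026
  6     1,008.75       798.3806     4,790.2836
  Σ                    837.3614     4,904.1891
P = 837.3614; D_Mac = 5.85672 half-year periods = 2.92836 yrs; D_mod = 2.92836/(1+0.03975) = 2.81641 yrs.
ΔP/P ≈ -D_mod · Δy = -2.81641 × (-0.0125) = +0.035205 = +3.5205%.

+3.52%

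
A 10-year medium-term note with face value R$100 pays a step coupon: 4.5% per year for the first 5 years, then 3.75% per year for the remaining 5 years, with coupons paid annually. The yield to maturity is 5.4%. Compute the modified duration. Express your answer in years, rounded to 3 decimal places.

7.784 years

Periodic yield y = 0.054. First find Macaulay duration:
  t   CF        PV=CF/(1+0.054)^t    t·PV
  1         4.50         4.2694         4.2694
  2         4.50         4.0507         8.1014
  3         4.50         3.8432        11.5295
  4         4.50         3.6463        14.5851
  5         4.50         3.4595        17.2973
  6         3.75         2.7352        16.4111
  7         3.75         2.5951        18.1654
  8         3.75         2.4621        19.6968
  9         3.75         2.3360        21.0237
  10      103.75        61.3172       613.1716
  Σ                     90.7146       744.2515
P = 90.7146; Macaulay duration = 744.2515 / 90.7146 = 8.20432 years.
Modified duration = D_Mac / (1 + y) = 8.20432 / 1.054 = 7.78399 years.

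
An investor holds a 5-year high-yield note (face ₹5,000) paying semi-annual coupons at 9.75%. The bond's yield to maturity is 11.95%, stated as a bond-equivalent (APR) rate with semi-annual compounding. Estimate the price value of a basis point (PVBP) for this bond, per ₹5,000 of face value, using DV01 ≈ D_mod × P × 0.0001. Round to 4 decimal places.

₹1.7461

Periodic yield y = 0.05975.
  t   CF        PV=CF/(1+0.05975)^t    t·PV
  1       243.75       230.0071       230.0071
  2       243.75       217.0390       434.0780
  3       243.75       204.8021       614.4062
  4       243.75       193.2551       773.0203
  5       243.75       182.3591       911.7956
  6       243.75       172.0775     1,032.4650
  7       243.75       162.3756     1,136.6289
  8       243.75       153.2206     1,225.7650
  9       243.75       144.5819     1,301.2367
  10    5,243.75     2,934.9974    29,349.9743
  Σ                  4,594.7153    37,009.3771
P = 4,594.7153; D_Mac = 8.05477 half-year periods = 4.02739 yrs; D_mod = 3.80032 yrs.
DV01 ≈ 3.80032 × 4,594.7153 × 0.0001 = 1.746137.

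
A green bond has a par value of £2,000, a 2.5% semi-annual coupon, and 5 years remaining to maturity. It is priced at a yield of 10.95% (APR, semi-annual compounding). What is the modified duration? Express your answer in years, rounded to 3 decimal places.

Periodic yield y = 0.05475. First find Macaulay duration:
  t   CF        PV=CF/(1+0.05475)^t    t·PV
  1        25.00        23.7023        23.7023
  2        25.00        22.4720        44.9439
  3        25.00        21.3055        63.9165
  4        25.00        20.1996        80.7982
  5        25.00        19.1510        95.7552
  6        25.00        18.1569       108.9417
  7        25.00        17.2145       120.5012
  8        25.00        16.3209       130.5671
  9        25.00        15.4737       139.2633
  10    2,025.00     1,188.3098    11,883.0982
  Σ                  1,362.3062    12,691.4876
P = 1,362.3062; Macaulay duration = 12,691.4876 / 1,362.3062 = 9.31618 half-year periods = 4.65809 years.
Modified duration = D_Mac / (1 + y) = 4.65809 / 1.05475 = 4.41630 years.

4.416 years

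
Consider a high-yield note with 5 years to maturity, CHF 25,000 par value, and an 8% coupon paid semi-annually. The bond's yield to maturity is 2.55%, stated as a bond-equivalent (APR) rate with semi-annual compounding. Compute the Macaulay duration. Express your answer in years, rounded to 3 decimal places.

Periodic yield y = 0.01275. Discount each cash flow and weight by its period:
  t   CF        PV=CF/(1+0.01275)^t    t·PV
  1     1,000.00       987.4105       987.4105
  2     1,000.00       974.9795     1,949.9591
  3     1,000.00       962.7050     2,888.1151
  4     1,000.00       950.5851     3,802.3403
  5     1,000.00       938.6177     4,693.0885
  6     1,000.00       926.8010     5,560.8059
  7     1,000.00       915.1330     6,405.9313
  8     1,000.00       903.6120     7,228.8959
  9     1,000.00       892.2360     8,030.1238
  10   26,000.00    22,906.0830   229,060.8297
  Σ                 31,358.1628   270,607.5002
Price P = Σ PV = 31,358.1628.
Macaulay duration = Σ(t·PV) / P = 270,607.5002 / 31,358.1628 = 8.62957 half-year periods.
In years: 8.62957 / 2 = 4.31479 years.

4.315 years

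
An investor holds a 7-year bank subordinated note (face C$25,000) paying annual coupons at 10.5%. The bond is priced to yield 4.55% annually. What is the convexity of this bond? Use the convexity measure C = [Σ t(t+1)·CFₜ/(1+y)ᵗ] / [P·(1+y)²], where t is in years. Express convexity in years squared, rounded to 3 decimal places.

With y = 0.0455:
  t   CF        PV=CF/(1+0.0455)^t    t·PV        t(t+1)·PV
  1     2,625.00     2,510.7604     2,510.7604       5,021.5208
  2     2,625.00     2,401.4925     4,802.9850      14,408.9550
  3     2,625.00     2,296.9799     6,890.9397      27,563.7589
  4     2,625.00     2,197.0157     8,788.0628      43,940.3139
  5     2,625.00     2,101.4019    10,507.0095      63,042.0572
  6     2,625.00     2,009.9492    12,059.6953      84,417.8671
  7    27,625.00    20,231.7769   141,622.4381   1,132,979.5046
  Σ                 33,749.3765   187,181.8908   1,371,373.9774
P = 33,749.3765.
Convexity = Σ t(t+1)·PV / [P·(1+y)²] = 1,371,373.9774 / (33,749.3765 × 1.093070) = 37.17424.

37.174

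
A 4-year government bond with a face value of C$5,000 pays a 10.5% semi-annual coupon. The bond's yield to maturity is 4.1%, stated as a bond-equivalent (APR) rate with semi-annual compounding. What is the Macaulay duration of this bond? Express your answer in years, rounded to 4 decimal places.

Periodic yield y = 0.0205. Discount each cash flow and weight by its period:
  t   CF        PV=CF/(1+0.0205)^t    t·PV
  1       262.50       257.2268       257.2268
  2       262.50       252.0596       504.1193
  3       262.50       246.9962       740.9886
  4       262.50       242.0345       968.1380
  5       262.50       237.1725     1,185.8623
  6       262.50       232.4081     1,394.4486
  7       262.50       227.7394     1,594.1761
  8     5,262.50     4,473.9182    35,791.3454
  Σ                  6,169.5553    42,436.3050
Price P = Σ PV = 6,169.5553.
Macaulay duration = Σ(t·PV) / P = 42,436.3050 / 6,169.5553 = 6.87834 half-year periods.
In years: 6.87834 / 2 = 3.43917 years.

3.4392 years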